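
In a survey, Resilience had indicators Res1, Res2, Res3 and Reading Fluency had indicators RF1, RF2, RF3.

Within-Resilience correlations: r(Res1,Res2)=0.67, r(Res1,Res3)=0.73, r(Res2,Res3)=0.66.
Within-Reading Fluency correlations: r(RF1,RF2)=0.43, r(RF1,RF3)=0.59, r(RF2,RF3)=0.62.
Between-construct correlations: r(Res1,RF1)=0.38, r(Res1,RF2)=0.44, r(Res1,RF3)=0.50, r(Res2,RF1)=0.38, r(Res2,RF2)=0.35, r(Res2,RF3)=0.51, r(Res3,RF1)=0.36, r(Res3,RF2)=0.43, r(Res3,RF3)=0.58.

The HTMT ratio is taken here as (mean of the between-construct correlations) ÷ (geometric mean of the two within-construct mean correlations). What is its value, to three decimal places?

Mean heterotrait r = 3.93/9 = 0.4367.
Mean within-Res = 2.06/3 = 0.6867; mean within-RF = 1.64/3 = 0.5467.
Geometric mean = √(0.6867 × 0.5467) = 0.6127.
HTMT = 0.4367 / 0.6127 = 0.713.

0.713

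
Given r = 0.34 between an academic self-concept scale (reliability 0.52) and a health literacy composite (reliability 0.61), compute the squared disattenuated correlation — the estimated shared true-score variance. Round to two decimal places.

Disattenuated r = 0.34 / √(0.52 × 0.61) = 0.34 / 0.5632 = 0.6037.
Shared true-score variance = 0.6037² = 0.3645 ≈ 0.36.

0.36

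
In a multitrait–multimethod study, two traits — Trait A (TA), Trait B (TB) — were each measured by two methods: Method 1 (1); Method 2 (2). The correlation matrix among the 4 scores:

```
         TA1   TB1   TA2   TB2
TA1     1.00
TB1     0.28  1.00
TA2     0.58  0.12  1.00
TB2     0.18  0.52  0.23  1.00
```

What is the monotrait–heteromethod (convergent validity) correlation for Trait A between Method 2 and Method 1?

0.58

Same trait (TA), different methods: r(TA2, TA1) = 0.58.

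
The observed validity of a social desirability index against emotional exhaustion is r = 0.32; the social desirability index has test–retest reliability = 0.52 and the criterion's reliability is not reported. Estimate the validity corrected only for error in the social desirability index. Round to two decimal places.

Single correction: r_c = r_obs / √r_xx = 0.32 / √0.52 = 0.32 / 0.7211 ≈ 0.44.

0.44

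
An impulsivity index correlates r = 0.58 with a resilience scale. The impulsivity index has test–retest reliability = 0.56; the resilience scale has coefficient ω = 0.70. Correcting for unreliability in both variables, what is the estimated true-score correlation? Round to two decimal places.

r_true = r_obs / √(r_xx · r_yy) = 0.58 / √(0.56 × 0.70) = 0.58 / √0.3920 = 0.58 / 0.6261 ≈ 0.93.

0.93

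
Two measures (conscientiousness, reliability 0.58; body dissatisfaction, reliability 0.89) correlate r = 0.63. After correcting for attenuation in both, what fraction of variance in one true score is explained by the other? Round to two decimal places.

Disattenuated r = 0.63 / √(0.58 × 0.89) = 0.63 / 0.7185 = 0.8768.
Shared true-score variance = 0.8768² = 0.7688 ≈ 0.77.

0.77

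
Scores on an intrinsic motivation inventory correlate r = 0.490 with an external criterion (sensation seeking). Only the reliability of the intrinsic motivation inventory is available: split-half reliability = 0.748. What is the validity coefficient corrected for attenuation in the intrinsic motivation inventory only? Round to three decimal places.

0.567

Single correction: r_c = r_obs / √r_xx = 0.490 / √0.748 = 0.490 / 0.8649 ≈ 0.567.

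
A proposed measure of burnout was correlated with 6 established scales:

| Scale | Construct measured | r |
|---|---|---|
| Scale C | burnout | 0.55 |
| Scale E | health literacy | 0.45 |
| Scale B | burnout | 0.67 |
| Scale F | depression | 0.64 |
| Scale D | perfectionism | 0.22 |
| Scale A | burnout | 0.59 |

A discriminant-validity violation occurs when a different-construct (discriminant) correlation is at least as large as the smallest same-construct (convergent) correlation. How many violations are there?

1

Convergent (same construct = burnout): Scale C, Scale B, Scale A.
Smallest convergent = 0.55. Discriminant values: 0.45, 0.64, 0.22; count ≥ 0.55 → 1.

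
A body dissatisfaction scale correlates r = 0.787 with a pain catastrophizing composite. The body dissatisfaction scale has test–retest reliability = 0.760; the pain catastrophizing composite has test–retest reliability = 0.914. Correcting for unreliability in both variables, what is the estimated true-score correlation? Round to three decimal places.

0.944

r_true = r_obs / √(r_xx · r_yy) = 0.787 / √(0.760 × 0.914) = 0.787 / √0.694640 = 0.787 / 0.8335 ≈ 0.944.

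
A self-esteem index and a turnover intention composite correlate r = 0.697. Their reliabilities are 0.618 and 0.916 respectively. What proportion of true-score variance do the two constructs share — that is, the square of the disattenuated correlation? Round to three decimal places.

0.858

Disattenuated r = 0.697 / √(0.618 × 0.916) = 0.697 / 0.7524 = 0.9264.
Shared true-score variance = 0.9264² = 0.8582 ≈ 0.858.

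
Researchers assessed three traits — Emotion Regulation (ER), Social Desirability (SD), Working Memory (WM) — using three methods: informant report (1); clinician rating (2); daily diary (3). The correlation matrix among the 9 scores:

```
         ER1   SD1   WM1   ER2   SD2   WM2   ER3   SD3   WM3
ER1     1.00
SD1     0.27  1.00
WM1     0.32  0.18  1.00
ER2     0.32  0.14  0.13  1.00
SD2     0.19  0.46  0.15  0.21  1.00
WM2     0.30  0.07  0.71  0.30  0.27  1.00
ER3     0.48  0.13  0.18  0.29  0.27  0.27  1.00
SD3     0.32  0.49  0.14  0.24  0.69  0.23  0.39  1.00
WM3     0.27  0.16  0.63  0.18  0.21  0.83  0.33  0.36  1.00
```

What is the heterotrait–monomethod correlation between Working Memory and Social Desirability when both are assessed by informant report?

0.18

Different traits, same method: r(WM1, SD1) = 0.18.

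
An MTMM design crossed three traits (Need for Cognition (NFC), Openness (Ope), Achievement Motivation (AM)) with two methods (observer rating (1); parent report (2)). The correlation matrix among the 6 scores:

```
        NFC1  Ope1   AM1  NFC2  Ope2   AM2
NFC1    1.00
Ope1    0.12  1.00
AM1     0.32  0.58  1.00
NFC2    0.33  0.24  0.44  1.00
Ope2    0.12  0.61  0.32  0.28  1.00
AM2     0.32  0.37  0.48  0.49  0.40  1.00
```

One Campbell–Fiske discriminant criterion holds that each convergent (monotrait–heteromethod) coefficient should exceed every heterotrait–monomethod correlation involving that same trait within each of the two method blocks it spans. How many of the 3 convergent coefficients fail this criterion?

Checking each validity diagonal entry against its comparison values:
NFC (methods 1·2): 0.33 vs {0.12, 0.28, 0.32, 0.49} → fail.
Ope (methods 1·2): 0.61 vs {0.12, 0.28, 0.58, 0.40} → pass.
AM (methods 1·2): 0.48 vs {0.32, 0.49, 0.58, 0.40} → fail.
2 of 3 fail.

2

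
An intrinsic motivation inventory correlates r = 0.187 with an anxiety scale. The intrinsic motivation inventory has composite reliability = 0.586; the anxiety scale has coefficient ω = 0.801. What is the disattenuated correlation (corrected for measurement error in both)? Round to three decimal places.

r_true = r_obs / √(r_xx · r_yy) = 0.187 / √(0.586 × 0.801) = 0.187 / √0.469386 = 0.187 / 0.6851 ≈ 0.273.

0.273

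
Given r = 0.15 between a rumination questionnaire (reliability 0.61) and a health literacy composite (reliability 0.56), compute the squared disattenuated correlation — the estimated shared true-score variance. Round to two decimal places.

Disattenuated r = 0.15 / √(0.61 × 0.56) = 0.15 / 0.5845 = 0.2566.
Shared true-score variance = 0.2566² = 0.0658 ≈ 0.07.

0.07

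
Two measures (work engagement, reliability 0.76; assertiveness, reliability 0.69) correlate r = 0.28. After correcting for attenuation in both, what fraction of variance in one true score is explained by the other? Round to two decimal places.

Disattenuated r = 0.28 / √(0.76 × 0.69) = 0.28 / 0.7242 = 0.3866.
Shared true-score variance = 0.3866² = 0.1495 ≈ 0.15.

0.15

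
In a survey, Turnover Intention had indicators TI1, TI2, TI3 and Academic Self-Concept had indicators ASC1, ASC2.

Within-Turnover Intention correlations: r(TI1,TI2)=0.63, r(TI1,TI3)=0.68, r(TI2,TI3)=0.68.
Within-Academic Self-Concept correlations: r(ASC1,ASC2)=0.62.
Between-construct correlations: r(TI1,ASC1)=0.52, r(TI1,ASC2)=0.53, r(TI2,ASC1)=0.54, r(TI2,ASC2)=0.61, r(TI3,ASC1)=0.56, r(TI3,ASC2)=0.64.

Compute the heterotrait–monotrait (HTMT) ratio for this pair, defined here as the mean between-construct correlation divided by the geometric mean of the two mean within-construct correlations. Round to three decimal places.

0.884

Mean between = 3.40/6 = 0.5667.
Mean within-TI = 1.99/3 = 0.6633; mean within-ASC = 0.62/1 = 0.6200.
Geometric mean = √(0.6633 × 0.6200) = 0.6413.
HTMT = 0.5667 / 0.6413 = 0.884.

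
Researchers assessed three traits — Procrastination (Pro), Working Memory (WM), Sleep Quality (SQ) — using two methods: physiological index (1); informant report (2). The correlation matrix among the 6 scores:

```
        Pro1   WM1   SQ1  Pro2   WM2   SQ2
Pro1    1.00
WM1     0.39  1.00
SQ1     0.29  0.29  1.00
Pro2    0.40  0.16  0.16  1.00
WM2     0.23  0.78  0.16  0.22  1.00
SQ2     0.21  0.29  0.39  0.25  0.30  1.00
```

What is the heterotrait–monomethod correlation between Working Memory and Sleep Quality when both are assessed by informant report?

Different traits, same method: r(WM2, SQ2) = 0.30.

0.30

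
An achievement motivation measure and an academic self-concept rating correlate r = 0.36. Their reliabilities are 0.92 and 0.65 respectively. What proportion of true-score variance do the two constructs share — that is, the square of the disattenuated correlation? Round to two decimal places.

Disattenuated r = 0.36 / √(0.92 × 0.65) = 0.36 / 0.7733 = 0.4655.
Shared true-score variance = 0.4655² = 0.2167 ≈ 0.22.

0.22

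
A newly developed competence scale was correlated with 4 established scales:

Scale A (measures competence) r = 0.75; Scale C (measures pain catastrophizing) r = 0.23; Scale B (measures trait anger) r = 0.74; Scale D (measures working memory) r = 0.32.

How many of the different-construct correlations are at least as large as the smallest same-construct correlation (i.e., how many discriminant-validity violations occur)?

0

Convergent (same construct = competence): Scale A.
Smallest convergent = 0.75. Discriminant values: 0.23, 0.74, 0.32; count ≥ 0.75 → 0.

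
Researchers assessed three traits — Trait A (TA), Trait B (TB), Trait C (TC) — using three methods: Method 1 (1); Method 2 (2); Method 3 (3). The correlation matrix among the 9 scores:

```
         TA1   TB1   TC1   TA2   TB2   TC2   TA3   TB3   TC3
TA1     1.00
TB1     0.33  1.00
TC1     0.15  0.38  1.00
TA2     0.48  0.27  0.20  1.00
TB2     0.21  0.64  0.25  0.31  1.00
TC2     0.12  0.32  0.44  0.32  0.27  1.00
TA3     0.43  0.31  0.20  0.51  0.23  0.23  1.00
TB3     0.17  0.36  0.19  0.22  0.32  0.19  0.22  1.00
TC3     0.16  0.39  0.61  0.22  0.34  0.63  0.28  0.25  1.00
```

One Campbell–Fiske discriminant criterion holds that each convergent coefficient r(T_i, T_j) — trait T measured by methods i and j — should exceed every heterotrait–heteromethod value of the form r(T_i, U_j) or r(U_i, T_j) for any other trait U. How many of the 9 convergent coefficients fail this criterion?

Each convergent coefficient versus the relevant comparison correlations:
TA (methods 1·2): 0.48 vs {0.21, 0.27, 0.12, 0.20} → pass.
TA (methods 1·3): 0.43 vs {0.17, 0.31, 0.16, 0.20} → pass.
TA (methods 2·3): 0.51 vs {0.22, 0.23, 0.22, 0.23} → pass.
TB (methods 1·2): 0.64 vs {0.27, 0.21, 0.32, 0.25} → pass.
TB (methods 1·3): 0.36 vs {0.31, 0.17, 0.39, 0.19} → fail.
TB (methods 2·3): 0.32 vs {0.23, 0.22, 0.34, 0.19} → fail.
TC (methods 1·2): 0.44 vs {0.20, 0.12, 0.25, 0.32} → pass.
TC (methods 1·3): 0.61 vs {0.20, 0.16, 0.19, 0.39} → pass.
TC (methods 2·3): 0.63 vs {0.23, 0.22, 0.19, 0.34} → pass.
2 of 9 fail.

2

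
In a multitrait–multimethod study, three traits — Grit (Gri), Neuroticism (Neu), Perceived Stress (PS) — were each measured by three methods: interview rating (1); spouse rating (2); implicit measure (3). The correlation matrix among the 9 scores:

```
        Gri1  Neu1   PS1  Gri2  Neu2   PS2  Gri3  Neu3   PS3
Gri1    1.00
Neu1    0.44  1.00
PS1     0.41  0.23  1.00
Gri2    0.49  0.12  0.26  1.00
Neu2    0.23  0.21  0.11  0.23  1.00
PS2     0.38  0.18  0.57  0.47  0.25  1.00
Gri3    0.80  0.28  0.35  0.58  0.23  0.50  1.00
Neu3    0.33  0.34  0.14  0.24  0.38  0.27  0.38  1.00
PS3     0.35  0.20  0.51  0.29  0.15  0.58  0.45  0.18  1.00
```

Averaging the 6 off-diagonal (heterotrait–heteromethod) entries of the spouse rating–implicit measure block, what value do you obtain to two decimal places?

HTHM values (method 2 × method 3): 0.24, 0.29, 0.23, 0.15, 0.50, 0.27; mean = 1.68/6 = 0.28.

0.28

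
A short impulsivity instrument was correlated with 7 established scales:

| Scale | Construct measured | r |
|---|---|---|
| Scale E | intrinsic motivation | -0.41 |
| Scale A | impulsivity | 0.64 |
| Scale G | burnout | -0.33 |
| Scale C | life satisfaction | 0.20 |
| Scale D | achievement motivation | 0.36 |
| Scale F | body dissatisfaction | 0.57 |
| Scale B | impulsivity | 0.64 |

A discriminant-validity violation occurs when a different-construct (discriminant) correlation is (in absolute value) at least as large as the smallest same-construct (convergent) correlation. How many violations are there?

Convergent (same construct = impulsivity): Scale A, Scale B.
Smallest convergent = 0.64. Discriminant |r|: 0.41, 0.33, 0.20, 0.36, 0.57; count ≥ 0.64 → 0.

0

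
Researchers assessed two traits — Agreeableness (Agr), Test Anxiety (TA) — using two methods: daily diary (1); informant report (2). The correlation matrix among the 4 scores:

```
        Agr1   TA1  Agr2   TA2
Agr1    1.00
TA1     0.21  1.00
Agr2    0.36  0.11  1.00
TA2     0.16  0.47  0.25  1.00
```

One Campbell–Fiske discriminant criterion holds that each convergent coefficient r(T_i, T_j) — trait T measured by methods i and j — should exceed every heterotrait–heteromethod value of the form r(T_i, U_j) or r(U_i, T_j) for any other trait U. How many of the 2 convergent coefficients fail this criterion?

0

Convergent coefficients and their comparison sets:
Agr (methods 1·2): 0.36 vs {0.16, 0.11} → pass.
TA (methods 1·2): 0.47 vs {0.11, 0.16} → pass.
0 of 2 fail.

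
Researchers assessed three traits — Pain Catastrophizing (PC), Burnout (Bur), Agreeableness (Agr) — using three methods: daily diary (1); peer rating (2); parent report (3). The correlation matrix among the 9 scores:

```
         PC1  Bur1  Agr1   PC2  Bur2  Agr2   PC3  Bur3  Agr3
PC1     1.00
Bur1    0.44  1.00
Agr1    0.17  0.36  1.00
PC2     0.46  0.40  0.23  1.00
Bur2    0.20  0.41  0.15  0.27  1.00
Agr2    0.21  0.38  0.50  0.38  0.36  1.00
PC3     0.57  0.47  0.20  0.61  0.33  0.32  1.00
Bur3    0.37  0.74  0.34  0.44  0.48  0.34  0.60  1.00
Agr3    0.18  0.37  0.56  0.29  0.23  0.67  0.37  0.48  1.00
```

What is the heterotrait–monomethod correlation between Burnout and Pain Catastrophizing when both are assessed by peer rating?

Different traits, same method: r(Bur2, PC2) = 0.27.

0.27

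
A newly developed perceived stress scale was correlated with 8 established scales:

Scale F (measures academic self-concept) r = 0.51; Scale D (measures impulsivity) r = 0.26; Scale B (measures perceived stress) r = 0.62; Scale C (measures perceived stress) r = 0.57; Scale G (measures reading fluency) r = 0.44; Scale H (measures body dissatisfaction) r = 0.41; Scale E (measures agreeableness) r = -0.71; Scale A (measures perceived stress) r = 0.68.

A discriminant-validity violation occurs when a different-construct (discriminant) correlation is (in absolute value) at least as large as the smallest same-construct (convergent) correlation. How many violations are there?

Convergent (same construct = perceived stress): Scale B, Scale C, Scale A.
Smallest convergent = 0.57. Discriminant |r|: 0.51, 0.26, 0.44, 0.41, 0.71; count ≥ 0.57 → 1.

1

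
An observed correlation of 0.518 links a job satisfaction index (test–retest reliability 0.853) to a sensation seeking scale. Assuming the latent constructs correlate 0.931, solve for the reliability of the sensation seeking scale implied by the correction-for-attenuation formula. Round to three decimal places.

r_true = r_obs / √(r_xx · r_yy) ⇒ 0.931 = 0.518 / √(0.853 · r_yy).
√(0.853 · r_yy) = 0.518 / 0.931 = 0.5564; 0.853 · r_yy = 0.3096; r_yy = 0.3096 / 0.853 ≈ 0.363.

0.363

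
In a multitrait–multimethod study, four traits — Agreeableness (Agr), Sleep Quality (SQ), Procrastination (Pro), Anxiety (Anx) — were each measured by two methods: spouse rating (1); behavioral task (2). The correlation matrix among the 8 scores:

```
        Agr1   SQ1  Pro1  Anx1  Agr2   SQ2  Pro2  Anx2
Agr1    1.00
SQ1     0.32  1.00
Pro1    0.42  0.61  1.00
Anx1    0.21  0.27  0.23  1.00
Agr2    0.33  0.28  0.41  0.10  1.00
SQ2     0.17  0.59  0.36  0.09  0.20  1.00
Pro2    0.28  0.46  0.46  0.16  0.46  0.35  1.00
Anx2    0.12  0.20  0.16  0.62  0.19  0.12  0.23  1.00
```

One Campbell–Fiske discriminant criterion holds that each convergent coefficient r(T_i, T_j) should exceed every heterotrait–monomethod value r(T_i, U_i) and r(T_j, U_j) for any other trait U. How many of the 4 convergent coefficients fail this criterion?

Convergent coefficients and their comparison sets:
Agr (methods 1·2): 0.33 vs {0.32, 0.20, 0.42, 0.46, 0.21, 0.19} → fail.
SQ (methods 1·2): 0.59 vs {0.32, 0.20, 0.61, 0.35, 0.27, 0.12} → fail.
Pro (methods 1·2): 0.46 vs {0.42, 0.46, 0.61, 0.35, 0.23, 0.23} → fail.
Anx (methods 1·2): 0.62 vs {0.21, 0.19, 0.27, 0.12, 0.23, 0.23} → pass.
3 of 4 fail.

3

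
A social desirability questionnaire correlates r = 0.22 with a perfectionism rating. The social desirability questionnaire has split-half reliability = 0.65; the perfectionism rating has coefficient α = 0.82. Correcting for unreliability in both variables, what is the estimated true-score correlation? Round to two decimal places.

0.30

r_true = r_obs / √(r_xx · r_yy) = 0.22 / √(0.65 × 0.82) = 0.22 / √0.5330 = 0.22 / 0.7301 ≈ 0.30.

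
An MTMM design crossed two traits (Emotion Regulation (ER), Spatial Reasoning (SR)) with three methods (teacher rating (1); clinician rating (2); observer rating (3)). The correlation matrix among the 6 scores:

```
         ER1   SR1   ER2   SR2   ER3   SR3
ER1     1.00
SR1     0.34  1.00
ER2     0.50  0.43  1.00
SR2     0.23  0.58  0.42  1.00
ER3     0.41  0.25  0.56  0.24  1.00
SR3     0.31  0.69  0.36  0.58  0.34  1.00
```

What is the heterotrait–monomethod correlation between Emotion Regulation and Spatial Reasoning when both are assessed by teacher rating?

Different traits, same method: r(ER1, SR1) = 0.34.

0.34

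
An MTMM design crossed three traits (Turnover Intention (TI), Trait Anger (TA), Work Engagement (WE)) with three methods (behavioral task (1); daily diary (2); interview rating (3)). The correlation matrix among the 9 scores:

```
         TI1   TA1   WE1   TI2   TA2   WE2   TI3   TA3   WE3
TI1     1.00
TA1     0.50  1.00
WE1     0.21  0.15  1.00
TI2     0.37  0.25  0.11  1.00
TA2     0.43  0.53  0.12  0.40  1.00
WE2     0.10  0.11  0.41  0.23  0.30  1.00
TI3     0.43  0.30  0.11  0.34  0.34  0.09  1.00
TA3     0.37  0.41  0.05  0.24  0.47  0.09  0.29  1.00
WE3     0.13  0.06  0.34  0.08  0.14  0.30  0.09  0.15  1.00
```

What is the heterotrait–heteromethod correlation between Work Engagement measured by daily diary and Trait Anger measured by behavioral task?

0.11

Different traits and methods: r(WE2, TA1) = 0.11.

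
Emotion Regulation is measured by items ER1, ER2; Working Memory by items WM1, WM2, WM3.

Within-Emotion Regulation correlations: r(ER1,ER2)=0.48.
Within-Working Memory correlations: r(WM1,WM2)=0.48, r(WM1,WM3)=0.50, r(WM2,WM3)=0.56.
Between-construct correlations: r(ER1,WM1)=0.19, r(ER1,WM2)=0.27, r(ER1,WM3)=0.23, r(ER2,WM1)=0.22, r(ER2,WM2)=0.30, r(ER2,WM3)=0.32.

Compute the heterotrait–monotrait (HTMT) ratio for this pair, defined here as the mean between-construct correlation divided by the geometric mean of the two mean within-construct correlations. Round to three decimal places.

0.514

Mean heterotrait r = 1.53/6 = 0.2550.
Mean within-ER = 0.48/1 = 0.4800; mean within-WM = 1.54/3 = 0.5133.
Geometric mean = √(0.4800 × 0.5133) = 0.4964.
HTMT = 0.2550 / 0.4964 = 0.514.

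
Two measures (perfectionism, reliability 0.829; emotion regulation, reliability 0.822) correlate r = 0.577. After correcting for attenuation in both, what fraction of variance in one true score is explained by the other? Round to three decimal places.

Disattenuated r = 0.577 / √(0.829 × 0.822) = 0.577 / 0.8255 = 0.6990.
Shared true-score variance = 0.6990² = 0.4886 ≈ 0.489.

0.489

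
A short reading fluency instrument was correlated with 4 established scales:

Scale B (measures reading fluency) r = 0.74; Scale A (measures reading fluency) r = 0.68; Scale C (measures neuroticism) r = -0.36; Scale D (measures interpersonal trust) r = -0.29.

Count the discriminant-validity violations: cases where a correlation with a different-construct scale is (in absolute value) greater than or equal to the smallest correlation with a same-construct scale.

Convergent (same construct = reading fluency): Scale B, Scale A.
Smallest convergent = 0.68. Discriminant |r|: 0.36, 0.29; count ≥ 0.68 → 0.

0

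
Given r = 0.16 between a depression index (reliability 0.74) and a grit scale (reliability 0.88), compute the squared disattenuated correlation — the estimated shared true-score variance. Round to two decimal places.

Disattenuated r = 0.16 / √(0.74 × 0.88) = 0.16 / 0.8070 = 0.1983.
Shared true-score variance = 0.1983² = 0.0393 ≈ 0.04.

0.04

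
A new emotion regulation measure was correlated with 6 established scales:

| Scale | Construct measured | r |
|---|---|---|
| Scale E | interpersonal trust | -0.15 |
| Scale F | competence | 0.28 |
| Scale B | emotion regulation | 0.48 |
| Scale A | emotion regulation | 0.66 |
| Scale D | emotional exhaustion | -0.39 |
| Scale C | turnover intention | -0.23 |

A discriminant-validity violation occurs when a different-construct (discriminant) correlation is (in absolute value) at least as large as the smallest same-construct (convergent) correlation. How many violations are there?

Convergent (same construct = emotion regulation): Scale B, Scale A.
Smallest convergent = 0.48. Discriminant |r|: 0.15, 0.28, 0.39, 0.23; count ≥ 0.48 → 0.

0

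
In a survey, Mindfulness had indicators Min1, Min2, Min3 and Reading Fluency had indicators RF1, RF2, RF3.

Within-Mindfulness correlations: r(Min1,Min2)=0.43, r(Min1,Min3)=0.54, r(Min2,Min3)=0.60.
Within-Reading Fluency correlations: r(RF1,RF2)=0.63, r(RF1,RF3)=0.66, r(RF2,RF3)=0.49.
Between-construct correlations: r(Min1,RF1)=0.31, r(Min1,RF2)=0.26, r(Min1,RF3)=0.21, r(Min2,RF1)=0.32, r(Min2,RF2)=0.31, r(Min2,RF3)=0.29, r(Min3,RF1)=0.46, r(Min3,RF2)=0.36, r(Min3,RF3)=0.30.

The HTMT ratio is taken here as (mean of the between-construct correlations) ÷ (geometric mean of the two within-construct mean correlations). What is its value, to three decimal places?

0.562

Mean heterotrait r = 2.82/9 = 0.3133.
Mean within-Min = 1.57/3 = 0.5233; mean within-RF = 1.78/3 = 0.5933.
Geometric mean = √(0.5233 × 0.5933) = 0.5572.
HTMT = 0.3133 / 0.5572 = 0.562.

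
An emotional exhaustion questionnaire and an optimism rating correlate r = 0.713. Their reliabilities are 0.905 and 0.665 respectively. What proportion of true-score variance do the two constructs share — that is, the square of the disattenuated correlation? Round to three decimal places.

Disattenuated r = 0.713 / √(0.905 × 0.665) = 0.713 / 0.7758 = 0.9191.
Shared true-score variance = 0.9191² = 0.8447 ≈ 0.845.

0.845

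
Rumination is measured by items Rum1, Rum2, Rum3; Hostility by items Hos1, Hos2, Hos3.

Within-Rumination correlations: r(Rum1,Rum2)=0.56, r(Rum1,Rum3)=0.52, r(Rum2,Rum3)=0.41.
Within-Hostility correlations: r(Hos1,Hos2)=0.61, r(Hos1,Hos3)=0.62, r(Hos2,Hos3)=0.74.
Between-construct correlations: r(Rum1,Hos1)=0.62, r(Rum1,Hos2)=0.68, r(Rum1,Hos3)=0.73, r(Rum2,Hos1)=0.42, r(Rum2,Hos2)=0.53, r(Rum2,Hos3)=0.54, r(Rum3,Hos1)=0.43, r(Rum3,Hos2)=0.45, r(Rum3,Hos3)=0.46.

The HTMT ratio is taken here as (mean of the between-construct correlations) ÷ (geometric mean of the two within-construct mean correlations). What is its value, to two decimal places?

0.95

Between-construct mean = 4.86/9 = 0.5400.
Mean within-Rum = 1.49/3 = 0.4967; mean within-Hos = 1.97/3 = 0.6567.
Geometric mean = √(0.4967 × 0.6567) = 0.5711.
HTMT = 0.5400 / 0.5711 = 0.95.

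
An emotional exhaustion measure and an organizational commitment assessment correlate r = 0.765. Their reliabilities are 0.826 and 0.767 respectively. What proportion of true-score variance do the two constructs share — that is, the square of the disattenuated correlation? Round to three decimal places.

Disattenuated r = 0.765 / √(0.826 × 0.767) = 0.765 / 0.7960 = 0.9611.
Shared true-score variance = 0.9611² = 0.9237 ≈ 0.924.

0.924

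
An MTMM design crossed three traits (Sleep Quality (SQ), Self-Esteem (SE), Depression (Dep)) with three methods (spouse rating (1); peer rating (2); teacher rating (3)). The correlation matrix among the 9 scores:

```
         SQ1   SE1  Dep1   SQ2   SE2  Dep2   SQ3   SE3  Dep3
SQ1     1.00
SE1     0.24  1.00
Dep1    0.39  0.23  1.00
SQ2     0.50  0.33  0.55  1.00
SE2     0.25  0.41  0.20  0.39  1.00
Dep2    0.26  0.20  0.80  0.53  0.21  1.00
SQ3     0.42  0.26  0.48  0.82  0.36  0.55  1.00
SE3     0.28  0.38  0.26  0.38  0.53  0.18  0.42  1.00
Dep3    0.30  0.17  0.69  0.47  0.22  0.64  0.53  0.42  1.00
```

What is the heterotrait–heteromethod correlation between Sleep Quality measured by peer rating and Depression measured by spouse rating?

Different traits and methods: r(SQ2, Dep1) = 0.55.

0.55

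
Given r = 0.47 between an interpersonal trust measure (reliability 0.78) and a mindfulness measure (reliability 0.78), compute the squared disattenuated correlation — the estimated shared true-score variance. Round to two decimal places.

0.36

Disattenuated r = 0.47 / √(0.78 × 0.78) = 0.47 / 0.7800 = 0.6026.
Shared true-score variance = 0.6026² = 0.3631 ≈ 0.36.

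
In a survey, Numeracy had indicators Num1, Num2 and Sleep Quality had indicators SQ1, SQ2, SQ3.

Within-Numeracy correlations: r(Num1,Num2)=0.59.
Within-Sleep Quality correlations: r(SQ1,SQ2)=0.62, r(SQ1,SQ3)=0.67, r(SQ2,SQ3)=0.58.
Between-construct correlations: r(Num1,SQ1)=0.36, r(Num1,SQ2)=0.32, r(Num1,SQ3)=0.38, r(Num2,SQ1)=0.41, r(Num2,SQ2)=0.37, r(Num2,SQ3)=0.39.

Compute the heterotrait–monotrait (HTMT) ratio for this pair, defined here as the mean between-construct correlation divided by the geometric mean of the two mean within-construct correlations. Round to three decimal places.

0.613

Mean between = 2.23/6 = 0.3717.
Mean within-Num = 0.59/1 = 0.5900; mean within-SQ = 1.87/3 = 0.6233.
Geometric mean = √(0.5900 × 0.6233) = 0.6064.
HTMT = 0.3717 / 0.6064 = 0.613.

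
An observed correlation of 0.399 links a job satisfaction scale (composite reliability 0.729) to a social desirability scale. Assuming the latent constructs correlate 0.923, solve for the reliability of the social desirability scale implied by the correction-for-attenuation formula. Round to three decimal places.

0.256

r_true = r_obs / √(r_xx · r_yy) ⇒ 0.923 = 0.399 / √(0.729 · r_yy).
√(0.729 · r_yy) = 0.399 / 0.923 = 0.4323; 0.729 · r_yy = 0.1869; r_yy = 0.1869 / 0.729 ≈ 0.256.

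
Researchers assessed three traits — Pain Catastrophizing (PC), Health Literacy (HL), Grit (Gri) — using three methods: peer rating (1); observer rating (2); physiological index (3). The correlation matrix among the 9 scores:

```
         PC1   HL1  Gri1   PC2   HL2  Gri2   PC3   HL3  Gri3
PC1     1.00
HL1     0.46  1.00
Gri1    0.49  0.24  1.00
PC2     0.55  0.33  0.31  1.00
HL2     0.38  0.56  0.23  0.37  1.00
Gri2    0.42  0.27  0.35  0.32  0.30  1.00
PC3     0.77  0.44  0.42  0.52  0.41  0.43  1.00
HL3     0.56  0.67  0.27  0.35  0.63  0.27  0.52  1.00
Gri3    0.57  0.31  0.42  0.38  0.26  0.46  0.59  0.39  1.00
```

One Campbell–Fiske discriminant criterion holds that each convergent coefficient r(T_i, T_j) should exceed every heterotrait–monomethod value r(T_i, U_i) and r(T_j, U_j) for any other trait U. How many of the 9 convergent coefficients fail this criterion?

4

Convergent coefficients and their comparison sets:
PC (methods 1·2): 0.55 vs {0.46, 0.37, 0.49, 0.32} → pass.
PC (methods 1·3): 0.77 vs {0.46, 0.52, 0.49, 0.59} → pass.
PC (methods 2·3): 0.52 vs {0.37, 0.52, 0.32, 0.59} → fail.
HL (methods 1·2): 0.56 vs {0.46, 0.37, 0.24, 0.30} → pass.
HL (methods 1·3): 0.67 vs {0.46, 0.52, 0.24, 0.39} → pass.
HL (methods 2·3): 0.63 vs {0.37, 0.52, 0.30, 0.39} → pass.
Gri (methods 1·2): 0.35 vs {0.49, 0.32, 0.24, 0.30} → fail.
Gri (methods 1·3): 0.42 vs {0.49, 0.59, 0.24, 0.39} → fail.
Gri (methods 2·3): 0.46 vs {0.32, 0.59, 0.30, 0.39} → fail.
4 of 9 fail.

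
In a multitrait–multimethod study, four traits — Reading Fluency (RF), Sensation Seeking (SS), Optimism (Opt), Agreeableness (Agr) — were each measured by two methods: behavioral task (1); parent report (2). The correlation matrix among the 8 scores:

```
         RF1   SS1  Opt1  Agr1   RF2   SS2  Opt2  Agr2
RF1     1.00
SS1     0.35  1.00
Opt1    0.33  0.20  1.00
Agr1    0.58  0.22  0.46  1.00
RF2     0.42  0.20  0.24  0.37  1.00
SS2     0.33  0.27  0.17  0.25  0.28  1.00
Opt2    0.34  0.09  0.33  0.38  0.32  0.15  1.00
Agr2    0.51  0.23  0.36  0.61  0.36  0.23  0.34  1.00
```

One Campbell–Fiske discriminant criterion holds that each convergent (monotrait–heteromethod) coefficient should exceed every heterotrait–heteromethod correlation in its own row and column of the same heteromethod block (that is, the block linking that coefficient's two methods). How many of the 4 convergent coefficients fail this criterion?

3

Each convergent coefficient versus the relevant comparison correlations:
RF (methods 1·2): 0.42 vs {0.33, 0.20, 0.34, 0.24, 0.51, 0.37} → fail.
SS (methods 1·2): 0.27 vs {0.20, 0.33, 0.09, 0.17, 0.23, 0.25} → fail.
Opt (methods 1·2): 0.33 vs {0.24, 0.34, 0.17, 0.09, 0.36, 0.38} → fail.
Agr (methods 1·2): 0.61 vs {0.37, 0.51, 0.25, 0.23, 0.38, 0.36} → pass.
3 of 4 fail.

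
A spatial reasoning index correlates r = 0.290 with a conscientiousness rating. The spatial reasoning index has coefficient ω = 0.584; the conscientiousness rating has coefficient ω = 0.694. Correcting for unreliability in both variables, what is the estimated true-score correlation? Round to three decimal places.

r_true = r_obs / √(r_xx · r_yy) = 0.290 / √(0.584 × 0.694) = 0.290 / √0.405296 = 0.290 / 0.6366 ≈ 0.456.

0.456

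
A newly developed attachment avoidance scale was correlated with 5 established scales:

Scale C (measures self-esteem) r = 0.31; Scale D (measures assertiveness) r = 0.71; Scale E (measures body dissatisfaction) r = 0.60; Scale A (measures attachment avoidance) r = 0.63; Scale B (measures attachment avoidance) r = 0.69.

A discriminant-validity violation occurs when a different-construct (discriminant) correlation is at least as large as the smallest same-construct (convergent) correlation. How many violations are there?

Convergent (same construct = attachment avoidance): Scale A, Scale B.
Smallest convergent = 0.63. Discriminant values: 0.31, 0.71, 0.60; count ≥ 0.63 → 1.

1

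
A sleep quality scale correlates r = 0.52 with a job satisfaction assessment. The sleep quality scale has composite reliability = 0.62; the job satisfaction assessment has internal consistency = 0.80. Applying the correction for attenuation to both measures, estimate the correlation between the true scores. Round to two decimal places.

r_true = r_obs / √(r_xx · r_yy) = 0.52 / √(0.62 × 0.80) = 0.52 / √0.4960 = 0.52 / 0.7043 ≈ 0.74.

0.74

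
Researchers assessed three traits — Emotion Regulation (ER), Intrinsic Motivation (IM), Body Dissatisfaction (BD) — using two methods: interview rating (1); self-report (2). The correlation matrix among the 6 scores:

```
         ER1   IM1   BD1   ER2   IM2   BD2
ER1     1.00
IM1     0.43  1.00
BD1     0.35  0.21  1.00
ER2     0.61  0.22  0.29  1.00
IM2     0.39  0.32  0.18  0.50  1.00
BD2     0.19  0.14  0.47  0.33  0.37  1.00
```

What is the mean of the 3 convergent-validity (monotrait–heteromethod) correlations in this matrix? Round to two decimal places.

Convergent values: 0.61, 0.32, 0.47; mean = 1.40/3 = 0.47.

0.47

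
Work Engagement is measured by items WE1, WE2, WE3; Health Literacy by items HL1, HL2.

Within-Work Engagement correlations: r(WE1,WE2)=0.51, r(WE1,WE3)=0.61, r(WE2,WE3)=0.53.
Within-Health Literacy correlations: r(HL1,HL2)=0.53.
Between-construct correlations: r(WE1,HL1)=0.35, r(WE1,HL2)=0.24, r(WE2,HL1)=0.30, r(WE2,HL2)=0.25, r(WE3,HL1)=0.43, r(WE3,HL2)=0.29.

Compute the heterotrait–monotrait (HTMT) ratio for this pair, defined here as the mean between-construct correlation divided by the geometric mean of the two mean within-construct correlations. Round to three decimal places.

0.574

Mean heterotrait r = 1.86/6 = 0.3100.
Mean within-WE = 1.65/3 = 0.5500; mean within-HL = 0.53/1 = 0.5300.
Geometric mean = √(0.5500 × 0.5300) = 0.5399.
HTMT = 0.3100 / 0.5399 = 0.574.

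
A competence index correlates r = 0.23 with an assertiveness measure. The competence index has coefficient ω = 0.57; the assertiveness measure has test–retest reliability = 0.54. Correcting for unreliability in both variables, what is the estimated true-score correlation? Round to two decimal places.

0.41

r_true = r_obs / √(r_xx · r_yy) = 0.23 / √(0.57 × 0.54) = 0.23 / √0.3078 = 0.23 / 0.5548 ≈ 0.41.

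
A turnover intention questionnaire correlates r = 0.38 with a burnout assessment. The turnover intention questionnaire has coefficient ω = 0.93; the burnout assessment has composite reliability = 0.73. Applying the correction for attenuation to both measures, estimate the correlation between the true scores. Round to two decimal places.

r_true = r_obs / √(r_xx · r_yy) = 0.38 / √(0.93 × 0.73) = 0.38 / √0.6789 = 0.38 / 0.8240 ≈ 0.46.

0.46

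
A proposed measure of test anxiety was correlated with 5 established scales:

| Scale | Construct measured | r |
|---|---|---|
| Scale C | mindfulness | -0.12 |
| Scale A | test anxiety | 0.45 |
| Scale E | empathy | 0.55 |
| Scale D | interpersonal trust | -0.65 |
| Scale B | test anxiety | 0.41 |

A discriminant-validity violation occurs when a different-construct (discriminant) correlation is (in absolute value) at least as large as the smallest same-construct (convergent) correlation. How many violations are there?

2

Convergent (same construct = test anxiety): Scale A, Scale B.
Smallest convergent = 0.41. Discriminant |r|: 0.12, 0.55, 0.65; count ≥ 0.41 → 2.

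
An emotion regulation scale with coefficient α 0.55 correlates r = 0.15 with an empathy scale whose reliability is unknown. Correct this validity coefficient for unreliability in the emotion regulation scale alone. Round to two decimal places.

Single correction: r_c = r_obs / √r_xx = 0.15 / √0.55 = 0.15 / 0.7416 ≈ 0.20.

0.20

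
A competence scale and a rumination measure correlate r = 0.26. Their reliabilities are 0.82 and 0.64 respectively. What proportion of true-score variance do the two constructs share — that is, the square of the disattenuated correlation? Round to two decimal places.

0.13

Disattenuated r = 0.26 / √(0.82 × 0.64) = 0.26 / 0.7244 = 0.3589.
Shared true-score variance = 0.3589² = 0.1288 ≈ 0.13.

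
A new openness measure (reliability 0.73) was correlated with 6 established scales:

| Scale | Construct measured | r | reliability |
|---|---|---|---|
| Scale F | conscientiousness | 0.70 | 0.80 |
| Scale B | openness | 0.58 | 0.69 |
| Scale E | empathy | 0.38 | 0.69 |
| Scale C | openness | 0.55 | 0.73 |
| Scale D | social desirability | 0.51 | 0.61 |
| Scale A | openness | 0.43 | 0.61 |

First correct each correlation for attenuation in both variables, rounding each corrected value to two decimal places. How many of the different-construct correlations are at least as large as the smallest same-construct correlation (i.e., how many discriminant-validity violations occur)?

2

Disattenuated r (r / √(r_scale · r_new)):
  Scale F (disc): 0.70 / √(0.80·0.73) = 0.92
  Scale B (conv): 0.58 / √(0.69·0.73) = 0.82
  Scale E (disc): 0.38 / √(0.69·0.73) = 0.54
  Scale C (conv): 0.55 / √(0.73·0.73) = 0.75
  Scale D (disc): 0.51 / √(0.61·0.73) = 0.76
  Scale A (conv): 0.43 / √(0.61·0.73) = 0.64
Smallest convergent = 0.64. Discriminant values: 0.92, 0.54, 0.76; count ≥ 0.64 → 2.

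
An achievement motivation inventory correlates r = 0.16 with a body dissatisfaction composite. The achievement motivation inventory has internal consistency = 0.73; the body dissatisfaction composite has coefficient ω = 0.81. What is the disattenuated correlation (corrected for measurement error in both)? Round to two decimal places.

0.21

r_true = r_obs / √(r_xx · r_yy) = 0.16 / √(0.73 × 0.81) = 0.16 / √0.5913 = 0.16 / 0.7690 ≈ 0.21.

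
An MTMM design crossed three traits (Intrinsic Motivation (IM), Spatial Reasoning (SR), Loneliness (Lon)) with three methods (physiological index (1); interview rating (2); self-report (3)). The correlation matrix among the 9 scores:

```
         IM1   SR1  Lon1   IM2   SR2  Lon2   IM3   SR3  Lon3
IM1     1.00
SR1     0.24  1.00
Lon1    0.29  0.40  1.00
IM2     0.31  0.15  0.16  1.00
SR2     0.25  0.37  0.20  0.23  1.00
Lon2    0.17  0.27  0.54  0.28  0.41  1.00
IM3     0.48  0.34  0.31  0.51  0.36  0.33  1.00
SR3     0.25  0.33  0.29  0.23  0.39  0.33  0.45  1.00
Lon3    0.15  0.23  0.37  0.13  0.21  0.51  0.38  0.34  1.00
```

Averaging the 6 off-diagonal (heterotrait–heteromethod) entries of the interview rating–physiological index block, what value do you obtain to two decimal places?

0.20

HTHM values (method 2 × method 1): 0.15, 0.16, 0.25, 0.20, 0.17, 0.27; mean = 1.20/6 = 0.20.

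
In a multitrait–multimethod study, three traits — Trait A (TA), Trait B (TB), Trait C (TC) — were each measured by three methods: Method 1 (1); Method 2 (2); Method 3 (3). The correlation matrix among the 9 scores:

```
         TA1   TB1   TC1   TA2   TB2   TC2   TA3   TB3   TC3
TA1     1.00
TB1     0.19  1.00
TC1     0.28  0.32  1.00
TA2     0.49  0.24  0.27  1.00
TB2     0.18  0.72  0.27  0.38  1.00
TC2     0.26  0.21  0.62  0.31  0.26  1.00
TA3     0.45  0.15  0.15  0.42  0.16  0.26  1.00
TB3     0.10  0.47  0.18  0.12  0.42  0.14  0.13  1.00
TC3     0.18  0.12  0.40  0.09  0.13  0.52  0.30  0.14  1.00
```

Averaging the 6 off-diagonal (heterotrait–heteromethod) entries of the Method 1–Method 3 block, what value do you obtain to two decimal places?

0.15

HTHM values (method 1 × method 3): 0.10, 0.18, 0.15, 0.12, 0.15, 0.18; mean = 0.88/6 = 0.15.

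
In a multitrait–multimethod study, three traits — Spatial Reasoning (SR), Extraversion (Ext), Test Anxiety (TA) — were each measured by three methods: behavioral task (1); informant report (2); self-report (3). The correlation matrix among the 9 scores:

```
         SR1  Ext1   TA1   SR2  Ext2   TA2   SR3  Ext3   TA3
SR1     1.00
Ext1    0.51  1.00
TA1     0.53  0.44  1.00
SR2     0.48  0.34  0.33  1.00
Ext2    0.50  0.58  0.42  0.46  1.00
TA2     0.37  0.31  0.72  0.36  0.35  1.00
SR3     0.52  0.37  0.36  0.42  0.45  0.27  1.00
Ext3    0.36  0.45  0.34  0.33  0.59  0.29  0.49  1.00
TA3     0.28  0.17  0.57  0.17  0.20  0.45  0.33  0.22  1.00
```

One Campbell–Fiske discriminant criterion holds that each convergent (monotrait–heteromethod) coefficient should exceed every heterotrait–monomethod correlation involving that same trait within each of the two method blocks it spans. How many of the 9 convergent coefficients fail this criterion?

Checking each validity diagonal entry against its comparison values:
SR (methods 1·2): 0.48 vs {0.51, 0.46, 0.53, 0.36} → fail.
SR (methods 1·3): 0.52 vs {0.51, 0.49, 0.53, 0.33} → fail.
SR (methods 2·3): 0.42 vs {0.46, 0.49, 0.36, 0.33} → fail.
Ext (methods 1·2): 0.58 vs {0.51, 0.46, 0.44, 0.35} → pass.
Ext (methods 1·3): 0.45 vs {0.51, 0.49, 0.44, 0.22} → fail.
Ext (methods 2·3): 0.59 vs {0.46, 0.49, 0.35, 0.22} → pass.
TA (methods 1·2): 0.72 vs {0.53, 0.36, 0.44, 0.35} → pass.
TA (methods 1·3): 0.57 vs {0.53, 0.33, 0.44, 0.22} → pass.
TA (methods 2·3): 0.45 vs {0.36, 0.33, 0.35, 0.22} → pass.
4 of 9 fail.

4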